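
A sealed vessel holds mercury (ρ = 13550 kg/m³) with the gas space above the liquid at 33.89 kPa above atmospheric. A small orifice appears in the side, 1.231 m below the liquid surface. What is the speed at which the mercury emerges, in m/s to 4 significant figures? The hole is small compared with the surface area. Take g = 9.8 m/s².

Take point 1 at the surface (v₁ ≈ 0) and point 2 at the hole (at atmospheric pressure). Bernoulli: P₁ + ρg h = P_atm + ½ρv₂².
With P₁ − P_atm = 33890 Pa, v₂ = √(2gh + 2ΔP/ρ) = √(2·9.8·1.231 + 2·33890/13550) = 5.397 m/s.

5.397 m/s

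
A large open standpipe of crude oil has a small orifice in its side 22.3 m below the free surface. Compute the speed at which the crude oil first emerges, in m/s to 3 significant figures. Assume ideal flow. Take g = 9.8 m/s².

Torricelli's result v = √(2gh) gives v = √(2·9.8·22.3) = 20.9 m/s.

v ≈ 20.9 m/s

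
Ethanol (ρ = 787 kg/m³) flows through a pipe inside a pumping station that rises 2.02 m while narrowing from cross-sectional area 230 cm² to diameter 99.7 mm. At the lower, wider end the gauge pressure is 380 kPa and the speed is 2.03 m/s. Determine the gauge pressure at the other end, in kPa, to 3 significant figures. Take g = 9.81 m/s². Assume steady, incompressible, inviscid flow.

352 kPa

Continuity gives A₁v₁ = A₂v₂, so v₂ = (230 cm²)/(78.1 cm²) × 2.03 m/s = 5.98 m/s.
Bernoulli: P₁ + ½ρv₁² + ρg h₁ = P₂ + ½ρv₂² + ρg h₂, so P₂ = P₁ + ½ρ(v₁² − v₂²) − ρg(h₂ − h₁).
P₂ = 380000 + ½·787·(2.03² − 5.98²) − 787·9.81·(+2.02) = 380000 + (-12500) − (15600) = 352000 Pa.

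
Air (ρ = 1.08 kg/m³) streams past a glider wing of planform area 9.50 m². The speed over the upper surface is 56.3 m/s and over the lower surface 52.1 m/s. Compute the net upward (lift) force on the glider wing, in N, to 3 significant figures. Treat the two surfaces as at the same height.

2340 N

From P + ½ρv² = const at equal height, P_low − P_up = ½ρ(v_up² − v_low²).
ΔP = ½·1.08·(56.3² − 52.1²) = 246 Pa.
Lift = ΔP · A = 246 × 9.50 = 2340 N.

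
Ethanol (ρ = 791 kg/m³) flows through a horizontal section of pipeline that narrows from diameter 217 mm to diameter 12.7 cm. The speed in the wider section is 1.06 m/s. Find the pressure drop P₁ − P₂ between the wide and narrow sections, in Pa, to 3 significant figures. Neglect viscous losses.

3340 Pa

The volume flow rate is constant, so v₂ = (A₁/A₂)v₁ = (370/127)·1.06 = 3.09 m/s.
With no height change, Bernoulli's equation is P₁ + ½ρv₁² = P₂ + ½ρv₂².
P₁ − P₂ = ½·791·(3.09² − 1.06²) = ½·791·8.45 = 3340 Pa.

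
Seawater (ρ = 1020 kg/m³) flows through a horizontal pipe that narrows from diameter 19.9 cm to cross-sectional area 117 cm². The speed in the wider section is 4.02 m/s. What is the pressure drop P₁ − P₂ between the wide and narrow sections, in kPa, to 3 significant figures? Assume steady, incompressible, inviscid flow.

50.0 kPa

By continuity, v₂ = v₁·A₁/A₂ = 4.02·(311/117) = 10.7 m/s.
Bernoulli (h₁ = h₂): P₁ − P₂ = ½ρ(v₂² − v₁²).
P₁ − P₂ = ½·1020·(10.7² − 4.02²) = ½·1020·98.0 = 50000 Pa.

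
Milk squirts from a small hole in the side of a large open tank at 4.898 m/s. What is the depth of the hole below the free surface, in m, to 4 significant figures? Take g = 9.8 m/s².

Inverting v = √(2gh) gives h = v² / 2g.
h = 4.898²/(2·9.8) = 23.99/19.60 = 1.224 m.

h ≈ 1.224 m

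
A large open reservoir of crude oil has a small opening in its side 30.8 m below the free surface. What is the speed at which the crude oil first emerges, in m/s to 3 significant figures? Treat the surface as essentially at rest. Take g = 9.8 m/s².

Torricelli's result v = √(2gh) gives v = √(2·9.8·30.8) = 24.6 m/s.

v ≈ 24.6 m/s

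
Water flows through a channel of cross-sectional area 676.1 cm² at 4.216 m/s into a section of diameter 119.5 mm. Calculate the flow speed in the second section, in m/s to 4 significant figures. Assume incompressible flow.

25.41 m/s

By continuity, v₂ = v₁·A₁/A₂ = 4.216·(676.1/112.2) = 25.41 m/s.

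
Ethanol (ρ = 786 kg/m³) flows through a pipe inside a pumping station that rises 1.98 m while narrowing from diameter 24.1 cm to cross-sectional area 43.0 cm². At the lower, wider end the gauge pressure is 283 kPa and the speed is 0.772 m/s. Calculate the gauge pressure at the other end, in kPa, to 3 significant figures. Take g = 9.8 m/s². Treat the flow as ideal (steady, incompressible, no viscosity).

Mass conservation (A₁v₁ = A₂v₂) gives v₂ = 0.772 × 456/43.0 = 8.19 m/s.
Bernoulli: P₁ + ½ρv₁² + ρg h₁ = P₂ + ½ρv₂² + ρg h₂, so P₂ = P₁ + ½ρ(v₁² − v₂²) − ρg(h₂ − h₁).
P₂ = 283000 + ½·786·(0.772² − 8.19²) − 786·9.8·(+1.98) = 283000 + (-26100) − (15300) = 242000 Pa.

P₂ ≈ 242 kPa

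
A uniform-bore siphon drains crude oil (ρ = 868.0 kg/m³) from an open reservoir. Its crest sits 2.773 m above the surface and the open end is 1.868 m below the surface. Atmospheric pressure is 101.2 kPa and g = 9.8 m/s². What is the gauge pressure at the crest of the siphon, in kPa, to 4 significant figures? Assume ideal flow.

From the surface to the outlet (both open to atmosphere, surface at rest): v = √(2g·h_out) = √(2·9.8·1.868) = 6.051 m/s.
With constant cross-section the crest speed equals v; applying Bernoulli from the surface up to the crest, P_top = P_atm − ½ρv² − ρg·h_top.
P_top = 101200 − ½·868.0·6.051² − 868.0·9.8·2.773 = 61720 Pa. So P_gauge = P_top − P_atm = -39480 Pa.

P_gauge ≈ -39.48 kPa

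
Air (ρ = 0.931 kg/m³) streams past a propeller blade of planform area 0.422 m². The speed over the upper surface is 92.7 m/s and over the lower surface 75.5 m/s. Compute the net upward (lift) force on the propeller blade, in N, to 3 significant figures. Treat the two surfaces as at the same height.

With equal heights on the two surfaces, Bernoulli gives P_lower − P_upper = ½ρ(v_upper² − v_lower²).
ΔP = ½·0.931·(92.7² − 75.5²) = 1350 Pa.
Lift = ΔP · A = 1350 × 0.422 = 568 N.

568 N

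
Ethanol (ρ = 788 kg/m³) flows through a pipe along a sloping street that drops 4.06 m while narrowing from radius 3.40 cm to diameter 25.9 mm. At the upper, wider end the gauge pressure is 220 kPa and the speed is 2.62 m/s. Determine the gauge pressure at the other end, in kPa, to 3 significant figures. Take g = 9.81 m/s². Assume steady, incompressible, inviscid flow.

By continuity, v₂ = v₁·A₁/A₂ = 2.62·(36.3/5.27) = 18.1 m/s.
Applying Bernoulli between the two ends and solving for P₂: P₂ = P₁ + ½ρ(v₁² − v₂²) − ρgΔh.
P₂ = 220000 + ½·788·(2.62² − 18.1²) − 788·9.81·(−4.06) = 220000 + (-126000) − (-31400) = 126000 Pa.

P₂ ≈ 126 kPa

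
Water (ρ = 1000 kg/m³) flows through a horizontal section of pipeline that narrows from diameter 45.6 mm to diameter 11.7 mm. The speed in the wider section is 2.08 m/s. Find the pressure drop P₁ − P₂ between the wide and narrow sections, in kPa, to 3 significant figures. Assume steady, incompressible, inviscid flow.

By continuity, v₂ = v₁·A₁/A₂ = 2.08·(16.3/1.08) = 31.6 m/s.
With no height change, Bernoulli's equation is P₁ + ½ρv₁² = P₂ + ½ρv₂².
P₁ − P₂ = ½·1000·(31.6² − 2.08²) = ½·1000·994 = 497000 Pa.

ΔP = 497 kPa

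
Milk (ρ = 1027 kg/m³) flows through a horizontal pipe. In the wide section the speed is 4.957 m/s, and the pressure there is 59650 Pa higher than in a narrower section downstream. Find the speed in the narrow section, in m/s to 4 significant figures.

v₂ ≈ 11.86 m/s

With h₁ = h₂, rearranging Bernoulli gives v₂ = √(v₁² + 2ΔP/ρ).
v₂ = √(4.957² + 2·59650/1027) = √(24.57 + 116.2) = 11.86 m/s.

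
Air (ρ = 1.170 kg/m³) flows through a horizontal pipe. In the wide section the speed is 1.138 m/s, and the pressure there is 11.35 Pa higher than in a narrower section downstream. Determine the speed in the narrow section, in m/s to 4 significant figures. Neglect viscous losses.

With h₁ = h₂, rearranging Bernoulli gives v₂ = √(v₁² + 2ΔP/ρ).
v₂ = √(1.138² + 2·11.35/1.170) = √(1.295 + 19.40) = 4.549 m/s.

4.549 m/s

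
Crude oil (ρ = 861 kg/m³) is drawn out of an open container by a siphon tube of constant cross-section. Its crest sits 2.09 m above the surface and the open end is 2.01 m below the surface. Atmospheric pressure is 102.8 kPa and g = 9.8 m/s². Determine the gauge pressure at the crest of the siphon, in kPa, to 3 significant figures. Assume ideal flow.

The outlet speed comes from Torricelli: v = √(2g·2.01) = 6.28 m/s.
The bore is uniform, so the speed at the crest is the same v. Bernoulli surface→crest: P_atm = P_top + ½ρv² + ρg·h_top.
P_top = 102800 − ½·861·6.28² − 861·9.8·2.09 = 68200 Pa. So P_gauge = P_top − P_atm = -34600 Pa.

P_gauge ≈ -34.6 kPa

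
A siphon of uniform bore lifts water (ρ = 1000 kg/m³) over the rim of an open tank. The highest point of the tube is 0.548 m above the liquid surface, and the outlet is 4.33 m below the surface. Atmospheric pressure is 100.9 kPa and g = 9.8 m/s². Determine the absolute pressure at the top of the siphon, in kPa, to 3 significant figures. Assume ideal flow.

53.1 kPa

The outlet speed comes from Torricelli: v = √(2g·4.33) = 9.21 m/s.
Continuity keeps v the same throughout the tube; from surface to crest, P_atm + 0 = P_top + ½ρv² + ρg·h_top.
P_top = 100900 − ½·1000·9.21² − 1000·9.8·0.548 = 53100 Pa.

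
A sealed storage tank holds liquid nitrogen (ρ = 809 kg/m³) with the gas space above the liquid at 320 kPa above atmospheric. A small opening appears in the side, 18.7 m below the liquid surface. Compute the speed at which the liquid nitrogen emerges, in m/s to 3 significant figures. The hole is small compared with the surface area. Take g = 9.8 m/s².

Take point 1 at the surface (v₁ ≈ 0) and point 2 at the hole (at atmospheric pressure). Bernoulli: P₁ + ρg h = P_atm + ½ρv₂².
With P₁ − P_atm = 320000 Pa, v₂ = √(2gh + 2ΔP/ρ) = √(2·9.8·18.7 + 2·320000/809) = 34.0 m/s.

v ≈ 34.0 m/s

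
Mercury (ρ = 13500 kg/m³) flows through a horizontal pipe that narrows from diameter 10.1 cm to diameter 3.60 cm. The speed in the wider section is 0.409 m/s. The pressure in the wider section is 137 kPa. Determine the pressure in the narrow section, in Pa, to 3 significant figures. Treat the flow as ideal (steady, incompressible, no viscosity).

68200 Pa

Continuity gives A₁v₁ = A₂v₂, so v₂ = (80.1 cm²)/(10.2 cm²) × 0.409 m/s = 3.22 m/s.
With no height change, Bernoulli's equation is P₁ + ½ρv₁² = P₂ + ½ρv₂².
P₂ = P₁ − ½ρ(v₂² − v₁²) = 137000 − ½·13500·(3.22² − 0.409²) = 137000 − 68800 = 68200 Pa.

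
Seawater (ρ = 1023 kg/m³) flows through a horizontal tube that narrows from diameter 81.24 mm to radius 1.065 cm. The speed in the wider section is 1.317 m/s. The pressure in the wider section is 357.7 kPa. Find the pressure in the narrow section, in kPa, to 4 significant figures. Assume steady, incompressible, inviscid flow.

Mass conservation (A₁v₁ = A₂v₂) gives v₂ = 1.317 × 51.84/3.563 = 19.16 m/s.
The pipe is horizontal, so Bernoulli reduces to P₁ + ½ρv₁² = P₂ + ½ρv₂².
P₂ = P₁ − ½ρ(v₂² − v₁²) = 357700 − ½·1023·(19.16² − 1.317²) = 357700 − 186900 = 170800 Pa.

P₂ ≈ 170.8 kPa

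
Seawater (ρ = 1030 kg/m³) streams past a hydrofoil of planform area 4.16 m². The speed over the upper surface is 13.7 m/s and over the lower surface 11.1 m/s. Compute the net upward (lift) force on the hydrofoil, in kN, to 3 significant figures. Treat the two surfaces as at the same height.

With equal heights on the two surfaces, Bernoulli gives P_lower − P_upper = ½ρ(v_upper² − v_lower²).
ΔP = ½·1030·(13.7² − 11.1²) = 33200 Pa.
Lift = ΔP · A = 33200 × 4.16 = 138000 N.

138 kN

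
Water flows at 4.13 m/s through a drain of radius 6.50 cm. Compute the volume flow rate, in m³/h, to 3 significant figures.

Q = A·v = 0.0133 m² × 4.13 m/s = 0.0548 m³/s.
Converting: 0.0548 m³/s × 3600 = 197 m³/h.

Q ≈ 197 m³/h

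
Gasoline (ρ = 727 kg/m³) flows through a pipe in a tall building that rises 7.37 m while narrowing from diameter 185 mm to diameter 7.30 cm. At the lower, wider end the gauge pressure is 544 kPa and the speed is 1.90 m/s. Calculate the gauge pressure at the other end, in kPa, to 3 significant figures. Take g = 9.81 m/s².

The volume flow rate is constant, so v₂ = (A₁/A₂)v₁ = (269/41.9)·1.90 = 12.2 m/s.
Applying Bernoulli between the two ends and solving for P₂: P₂ = P₁ + ½ρ(v₁² − v₂²) − ρgΔh.
P₂ = 544000 + ½·727·(1.90² − 12.2²) − 727·9.81·(+7.37) = 544000 + (-52800) − (52600) = 439000 Pa.

P₂ ≈ 439 kPa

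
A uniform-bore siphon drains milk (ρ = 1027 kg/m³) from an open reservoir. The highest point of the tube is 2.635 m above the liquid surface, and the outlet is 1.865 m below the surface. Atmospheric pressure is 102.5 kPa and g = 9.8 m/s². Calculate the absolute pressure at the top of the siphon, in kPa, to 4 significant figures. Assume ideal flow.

P_top ≈ 57.21 kPa

From the surface to the outlet (both open to atmosphere, surface at rest): v = √(2g·h_out) = √(2·9.8·1.865) = 6.046 m/s.
The bore is uniform, so the speed at the crest is the same v. Bernoulli surface→crest: P_atm = P_top + ½ρv² + ρg·h_top.
P_top = 102500 − ½·1027·6.046² − 1027·9.8·2.635 = 57210 Pa.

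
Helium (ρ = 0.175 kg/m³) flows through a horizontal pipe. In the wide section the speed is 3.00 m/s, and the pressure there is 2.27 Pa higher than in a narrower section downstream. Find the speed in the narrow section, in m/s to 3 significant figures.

Along the level pipe P + ½ρv² is conserved, hence v₂² = v₁² + 2(P₁ − P₂)/ρ.
v₂ = √(3.00² + 2·2.27/0.175) = √(9.00 + 25.9) = 5.91 m/s.

v₂ ≈ 5.91 m/s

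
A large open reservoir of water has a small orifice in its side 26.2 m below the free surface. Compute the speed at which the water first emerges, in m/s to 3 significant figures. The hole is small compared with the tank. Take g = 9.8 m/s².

v ≈ 22.7 m/s

With the surface at rest and both surface and jet at atmospheric pressure, Bernoulli gives ρg h = ½ρv², so v = √(2gh) = √(2·9.8·26.2) = 22.7 m/s.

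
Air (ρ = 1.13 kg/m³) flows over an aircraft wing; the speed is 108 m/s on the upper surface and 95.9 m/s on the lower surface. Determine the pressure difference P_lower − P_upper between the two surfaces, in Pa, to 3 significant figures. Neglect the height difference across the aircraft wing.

Bernoulli (same height): P_lower − P_upper = ½ρ(v_upper² − v_lower²).
ΔP = ½·1.13·(108² − 95.9²) = 1390 Pa.

ΔP ≈ 1390 Pa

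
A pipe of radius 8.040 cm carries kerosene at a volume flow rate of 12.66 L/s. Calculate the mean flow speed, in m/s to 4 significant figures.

Q = 12.66 L/s = 0.01266 m³/s.
v = Q/A = 0.01266 / 0.02031 = 0.6234 m/s.

v ≈ 0.6234 m/s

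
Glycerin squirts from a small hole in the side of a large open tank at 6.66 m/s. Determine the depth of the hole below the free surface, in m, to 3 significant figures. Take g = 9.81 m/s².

h ≈ 2.26 m

Inverting v = √(2gh) gives h = v² / 2g.
h = 6.66²/(2·9.81) = 44.4/19.62 = 2.26 m.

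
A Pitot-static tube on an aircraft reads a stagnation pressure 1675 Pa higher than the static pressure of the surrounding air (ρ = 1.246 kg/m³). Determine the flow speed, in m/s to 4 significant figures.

v ≈ 51.85 m/s

Bernoulli between the free stream and the stagnation point: ½ρv² = P_stag − P_static.
v = √(2ΔP/ρ) = √(2·1675/1.246) = 51.85 m/s.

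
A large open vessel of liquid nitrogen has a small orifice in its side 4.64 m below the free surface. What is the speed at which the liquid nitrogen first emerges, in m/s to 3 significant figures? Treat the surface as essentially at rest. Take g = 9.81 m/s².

v = 9.54 m/s

With the surface at rest and both surface and jet at atmospheric pressure, Bernoulli gives ρg h = ½ρv², so v = √(2gh) = √(2·9.81·4.64) = 9.54 m/s.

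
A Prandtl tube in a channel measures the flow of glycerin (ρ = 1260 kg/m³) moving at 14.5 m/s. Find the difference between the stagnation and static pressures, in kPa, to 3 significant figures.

The dynamic pressure equals the rise in static pressure at the stagnation point: ΔP = ½ρv².
ΔP = ½·1260·14.5² = 132000 Pa.

132 kPa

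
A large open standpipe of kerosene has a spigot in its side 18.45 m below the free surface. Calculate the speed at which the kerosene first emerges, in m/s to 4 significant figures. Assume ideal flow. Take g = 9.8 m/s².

The surface is effectively still and both ends are open, so ½v² = gh and v = √(2·9.8·18.45) = 19.02 m/s.

v ≈ 19.02 m/s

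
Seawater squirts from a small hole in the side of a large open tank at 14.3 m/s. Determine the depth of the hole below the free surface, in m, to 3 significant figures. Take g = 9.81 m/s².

h ≈ 10.4 m

For a small hole in a large open tank, ½v² = gh, giving h = v²/(2g).
h = 14.3²/(2·9.81) = 204/19.62 = 10.4 m.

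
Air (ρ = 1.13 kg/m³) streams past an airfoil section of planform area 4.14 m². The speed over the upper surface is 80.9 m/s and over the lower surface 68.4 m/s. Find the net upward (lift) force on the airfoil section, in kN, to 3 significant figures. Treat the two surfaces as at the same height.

From P + ½ρv² = const at equal height, P_low − P_up = ½ρ(v_up² − v_low²).
ΔP = ½·1.13·(80.9² − 68.4²) = 1050 Pa.
Lift = ΔP · A = 1050 × 4.14 = 4370 N.

F = 4.37 kN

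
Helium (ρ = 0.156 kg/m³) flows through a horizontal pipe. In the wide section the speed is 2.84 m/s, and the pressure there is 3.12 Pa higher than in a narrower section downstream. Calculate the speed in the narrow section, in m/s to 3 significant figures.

v₂ ≈ 6.93 m/s

Along the level pipe P + ½ρv² is conserved, hence v₂² = v₁² + 2(P₁ − P₂)/ρ.
v₂ = √(2.84² + 2·3.12/0.156) = √(8.07 + 40.0) = 6.93 m/s.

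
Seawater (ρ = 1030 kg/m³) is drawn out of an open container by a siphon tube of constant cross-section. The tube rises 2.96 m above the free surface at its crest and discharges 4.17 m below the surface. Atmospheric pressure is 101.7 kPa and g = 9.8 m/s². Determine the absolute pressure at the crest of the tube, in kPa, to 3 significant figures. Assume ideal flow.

P_top ≈ 29.7 kPa

Bernoulli surface→outlet gives ½v² = g·h_out, so v = √(2·9.8·4.17) = 9.04 m/s.
The bore is uniform, so the speed at the crest is the same v. Bernoulli surface→crest: P_atm = P_top + ½ρv² + ρg·h_top.
P_top = 101700 − ½·1030·9.04² − 1030·9.8·2.96 = 29700 Pa.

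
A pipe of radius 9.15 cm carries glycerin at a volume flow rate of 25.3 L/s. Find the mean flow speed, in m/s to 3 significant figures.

Q = 25.3 L/s = 0.0253 m³/s.
v = Q/A = 0.0253 / 0.0263 = 0.962 m/s.

v ≈ 0.962 m/s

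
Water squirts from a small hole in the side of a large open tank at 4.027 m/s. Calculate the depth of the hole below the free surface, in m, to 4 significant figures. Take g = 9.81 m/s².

h = 0.8265 m

Torricelli: v = √(2gh), so h = v²/(2g).
h = 4.027²/(2·9.81) = 16.22/19.62 = 0.8265 m.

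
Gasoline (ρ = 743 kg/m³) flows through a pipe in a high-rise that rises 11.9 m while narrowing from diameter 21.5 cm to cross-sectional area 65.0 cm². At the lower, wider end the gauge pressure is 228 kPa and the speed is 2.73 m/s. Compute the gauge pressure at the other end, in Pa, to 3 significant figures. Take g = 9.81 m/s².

Mass conservation (A₁v₁ = A₂v₂) gives v₂ = 2.73 × 363/65.0 = 15.2 m/s.
Energy conservation along the streamline gives P₂ = P₁ − ½ρ(v₂² − v₁²) − ρg(h₂ − h₁).
P₂ = 228000 + ½·743·(2.73² − 15.2²) − 743·9.81·(+11.9) = 228000 + (-83600) − (86700) = 57700 Pa.

P₂ ≈ 57700 Pa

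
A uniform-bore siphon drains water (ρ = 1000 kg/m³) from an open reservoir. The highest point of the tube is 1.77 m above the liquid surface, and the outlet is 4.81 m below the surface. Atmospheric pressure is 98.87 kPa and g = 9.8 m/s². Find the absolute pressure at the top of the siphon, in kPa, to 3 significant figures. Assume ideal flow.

P_top = 34.4 kPa

Bernoulli surface→outlet gives ½v² = g·h_out, so v = √(2·9.8·4.81) = 9.71 m/s.
The bore is uniform, so the speed at the crest is the same v. Bernoulli surface→crest: P_atm = P_top + ½ρv² + ρg·h_top.
P_top = 98870 − ½·1000·9.71² − 1000·9.8·1.77 = 34400 Pa.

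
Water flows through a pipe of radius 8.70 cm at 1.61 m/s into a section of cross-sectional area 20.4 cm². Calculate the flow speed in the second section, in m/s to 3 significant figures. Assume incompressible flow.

v₂ ≈ 18.8 m/s

Continuity gives A₁v₁ = A₂v₂, so v₂ = (238 cm²)/(20.4 cm²) × 1.61 m/s = 18.8 m/s.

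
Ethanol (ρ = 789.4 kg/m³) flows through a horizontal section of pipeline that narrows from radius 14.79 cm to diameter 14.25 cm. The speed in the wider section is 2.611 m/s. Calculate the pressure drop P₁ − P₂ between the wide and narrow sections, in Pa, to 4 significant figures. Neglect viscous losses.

ΔP ≈ 47270 Pa

Mass conservation (A₁v₁ = A₂v₂) gives v₂ = 2.611 × 687.2/159.5 = 11.25 m/s.
With no height change, Bernoulli's equation is P₁ + ½ρv₁² = P₂ + ½ρv₂².
P₁ − P₂ = ½·789.4·(11.25² − 2.611²) = ½·789.4·119.8 = 47270 Pa.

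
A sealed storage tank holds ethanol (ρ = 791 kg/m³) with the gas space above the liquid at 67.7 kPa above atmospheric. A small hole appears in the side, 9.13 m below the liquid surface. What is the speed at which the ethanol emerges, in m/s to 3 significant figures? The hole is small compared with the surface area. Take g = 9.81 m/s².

v ≈ 18.7 m/s

Take point 1 at the surface (v₁ ≈ 0) and point 2 at the hole (at atmospheric pressure). Bernoulli: P₁ + ρg h = P_atm + ½ρv₂².
With P₁ − P_atm = 67700 Pa, v₂ = √(2gh + 2ΔP/ρ) = √(2·9.81·9.13 + 2·67700/791) = 18.7 m/s.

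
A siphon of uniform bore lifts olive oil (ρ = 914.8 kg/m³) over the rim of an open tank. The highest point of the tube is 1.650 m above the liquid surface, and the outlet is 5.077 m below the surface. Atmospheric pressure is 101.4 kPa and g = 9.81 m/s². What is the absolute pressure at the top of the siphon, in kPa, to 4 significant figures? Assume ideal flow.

From the surface to the outlet (both open to atmosphere, surface at rest): v = √(2g·h_out) = √(2·9.81·5.077) = 9.981 m/s.
With constant cross-section the crest speed equals v; applying Bernoulli from the surface up to the crest, P_top = P_atm − ½ρv² − ρg·h_top.
P_top = 101400 − ½·914.8·9.981² − 914.8·9.81·1.650 = 41030 Pa.

P_top = 41.03 kPa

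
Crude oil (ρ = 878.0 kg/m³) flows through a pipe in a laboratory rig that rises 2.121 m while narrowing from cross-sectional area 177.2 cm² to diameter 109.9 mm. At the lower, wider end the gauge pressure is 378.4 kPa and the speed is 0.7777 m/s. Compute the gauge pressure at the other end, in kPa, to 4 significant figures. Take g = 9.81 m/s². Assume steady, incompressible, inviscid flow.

P₂ = 359.5 kPa

Continuity gives A₁v₁ = A₂v₂, so v₂ = (177.2 cm²)/(94.86 cm²) × 0.7777 m/s = 1.453 m/s.
Applying Bernoulli between the two ends and solving for P₂: P₂ = P₁ + ½ρ(v₁² − v₂²) − ρgΔh.
P₂ = 378400 + ½·878.0·(0.7777² − 1.453²) − 878.0·9.81·(+2.121) = 378400 + (-661.0) − (18270) = 359500 Pa.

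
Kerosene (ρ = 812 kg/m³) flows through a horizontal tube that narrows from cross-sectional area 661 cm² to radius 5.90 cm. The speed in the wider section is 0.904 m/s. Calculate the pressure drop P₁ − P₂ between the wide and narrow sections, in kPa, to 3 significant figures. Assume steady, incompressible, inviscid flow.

11.8 kPa

The volume flow rate is constant, so v₂ = (A₁/A₂)v₁ = (661/109)·0.904 = 5.46 m/s.
The pipe is horizontal, so Bernoulli reduces to P₁ + ½ρv₁² = P₂ + ½ρv₂².
P₁ − P₂ = ½·812·(5.46² − 0.904²) = ½·812·29.0 = 11800 Pa.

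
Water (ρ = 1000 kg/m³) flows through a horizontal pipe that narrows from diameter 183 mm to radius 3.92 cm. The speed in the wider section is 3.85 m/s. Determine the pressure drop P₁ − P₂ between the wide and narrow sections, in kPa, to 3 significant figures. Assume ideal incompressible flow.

ΔP = 213 kPa

Continuity gives A₁v₁ = A₂v₂, so v₂ = (263 cm²)/(48.3 cm²) × 3.85 m/s = 21.0 m/s.
Along the horizontal streamline, P + ½ρv² is constant.
P₁ − P₂ = ½·1000·(21.0² − 3.85²) = ½·1000·425 = 213000 Pa.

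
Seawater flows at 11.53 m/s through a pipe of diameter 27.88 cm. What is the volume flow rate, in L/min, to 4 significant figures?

Q ≈ 42230 L/min

Q = A·v = 0.06105 m² × 11.53 m/s = 0.7039 m³/s.
Converting: 0.7039 m³/s × 60000 = 42230 L/min.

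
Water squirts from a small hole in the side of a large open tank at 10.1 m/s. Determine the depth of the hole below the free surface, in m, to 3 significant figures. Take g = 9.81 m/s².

5.20 m

Torricelli: v = √(2gh), so h = v²/(2g).
h = 10.1²/(2·9.81) = 102/19.62 = 5.20 m.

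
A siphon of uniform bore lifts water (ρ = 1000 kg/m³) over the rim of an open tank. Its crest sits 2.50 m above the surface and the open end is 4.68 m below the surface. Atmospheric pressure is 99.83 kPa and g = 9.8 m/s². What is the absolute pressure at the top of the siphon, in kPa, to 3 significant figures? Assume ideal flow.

P_top = 29.5 kPa

The outlet speed comes from Torricelli: v = √(2g·4.68) = 9.58 m/s.
With constant cross-section the crest speed equals v; applying Bernoulli from the surface up to the crest, P_top = P_atm − ½ρv² − ρg·h_top.
P_top = 99830 − ½·1000·9.58² − 1000·9.8·2.50 = 29500 Pa.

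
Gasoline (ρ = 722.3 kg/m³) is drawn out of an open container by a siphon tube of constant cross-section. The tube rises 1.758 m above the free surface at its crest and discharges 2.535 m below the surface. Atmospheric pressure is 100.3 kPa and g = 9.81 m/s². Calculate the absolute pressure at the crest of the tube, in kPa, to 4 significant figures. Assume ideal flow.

The outlet speed comes from Torricelli: v = √(2g·2.535) = 7.052 m/s.
With constant cross-section the crest speed equals v; applying Bernoulli from the surface up to the crest, P_top = P_atm − ½ρv² − ρg·h_top.
P_top = 100300 − ½·722.3·7.052² − 722.3·9.81·1.758 = 69880 Pa.

69.88 kPa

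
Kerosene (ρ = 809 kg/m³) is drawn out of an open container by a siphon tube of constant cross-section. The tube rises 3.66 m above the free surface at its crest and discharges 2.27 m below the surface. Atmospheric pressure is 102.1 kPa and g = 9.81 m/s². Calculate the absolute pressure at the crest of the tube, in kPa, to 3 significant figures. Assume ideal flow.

P_top ≈ 55.0 kPa

From the surface to the outlet (both open to atmosphere, surface at rest): v = √(2g·h_out) = √(2·9.81·2.27) = 6.67 m/s.
The bore is uniform, so the speed at the crest is the same v. Bernoulli surface→crest: P_atm = P_top + ½ρv² + ρg·h_top.
P_top = 102100 − ½·809·6.67² − 809·9.81·3.66 = 55000 Pa.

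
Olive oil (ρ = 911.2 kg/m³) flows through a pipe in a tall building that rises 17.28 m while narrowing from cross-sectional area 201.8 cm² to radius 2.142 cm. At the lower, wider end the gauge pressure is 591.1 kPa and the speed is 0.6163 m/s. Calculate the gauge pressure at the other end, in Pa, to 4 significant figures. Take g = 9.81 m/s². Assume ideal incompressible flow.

Continuity gives A₁v₁ = A₂v₂, so v₂ = (201.8 cm²)/(14.41 cm²) × 0.6163 m/s = 8.628 m/s.
Bernoulli: P₁ + ½ρv₁² + ρg h₁ = P₂ + ½ρv₂² + ρg h₂, so P₂ = P₁ + ½ρ(v₁² − v₂²) − ρg(h₂ − h₁).
P₂ = 591100 + ½·911.2·(0.6163² − 8.628²) − 911.2·9.81·(+17.28) = 591100 + (-33750) − (154500) = 402900 Pa.

P₂ = 402900 Pa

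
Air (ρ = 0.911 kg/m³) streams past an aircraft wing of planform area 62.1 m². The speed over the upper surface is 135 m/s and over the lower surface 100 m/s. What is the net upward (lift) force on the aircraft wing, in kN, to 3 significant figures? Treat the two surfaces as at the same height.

From P + ½ρv² = const at equal height, P_low − P_up = ½ρ(v_up² − v_low²).
ΔP = ½·0.911·(135² − 100²) = 3750 Pa.
Lift = ΔP · A = 3750 × 62.1 = 233000 N.

F = 233 kN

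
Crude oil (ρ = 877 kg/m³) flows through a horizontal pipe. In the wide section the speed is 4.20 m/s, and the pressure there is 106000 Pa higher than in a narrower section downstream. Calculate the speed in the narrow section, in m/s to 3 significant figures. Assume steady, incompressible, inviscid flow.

v₂ = 16.1 m/s

With h₁ = h₂, rearranging Bernoulli gives v₂ = √(v₁² + 2ΔP/ρ).
v₂ = √(4.20² + 2·106000/877) = √(17.6 + 242) = 16.1 m/s.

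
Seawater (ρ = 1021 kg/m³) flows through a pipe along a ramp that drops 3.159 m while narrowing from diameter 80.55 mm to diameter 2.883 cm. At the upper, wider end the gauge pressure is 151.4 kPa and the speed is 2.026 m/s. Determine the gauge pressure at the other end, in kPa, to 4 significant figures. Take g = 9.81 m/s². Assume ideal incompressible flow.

P₂ ≈ 57.45 kPa

The volume flow rate is constant, so v₂ = (A₁/A₂)v₁ = (50.96/6.528)·2.026 = 15.82 m/s.
Bernoulli: P₁ + ½ρv₁² + ρg h₁ = P₂ + ½ρv₂² + ρg h₂, so P₂ = P₁ + ½ρ(v₁² − v₂²) − ρg(h₂ − h₁).
P₂ = 151400 + ½·1021·(2.026² − 15.82²) − 1021·9.81·(−3.159) = 151400 + (-125600) − (-31640) = 57450 Pa.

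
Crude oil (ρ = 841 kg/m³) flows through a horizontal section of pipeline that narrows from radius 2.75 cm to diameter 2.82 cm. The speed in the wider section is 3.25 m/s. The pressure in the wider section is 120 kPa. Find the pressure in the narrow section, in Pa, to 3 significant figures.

By continuity, v₂ = v₁·A₁/A₂ = 3.25·(23.8/6.25) = 12.4 m/s.
Bernoulli (h₁ = h₂): P₁ − P₂ = ½ρ(v₂² − v₁²).
P₂ = P₁ − ½ρ(v₂² − v₁²) = 120000 − ½·841·(12.4² − 3.25²) = 120000 − 59800 = 60200 Pa.

60200 Pa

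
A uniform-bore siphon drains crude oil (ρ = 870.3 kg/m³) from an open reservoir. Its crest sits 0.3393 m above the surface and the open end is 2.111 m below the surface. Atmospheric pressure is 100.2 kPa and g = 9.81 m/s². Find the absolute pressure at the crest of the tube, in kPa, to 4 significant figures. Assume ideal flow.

P_top ≈ 79.28 kPa

Bernoulli surface→outlet gives ½v² = g·h_out, so v = √(2·9.81·2.111) = 6.436 m/s.
With constant cross-section the crest speed equals v; applying Bernoulli from the surface up to the crest, P_top = P_atm − ½ρv² − ρg·h_top.
P_top = 100200 − ½·870.3·6.436² − 870.3·9.81·0.3393 = 79280 Pa.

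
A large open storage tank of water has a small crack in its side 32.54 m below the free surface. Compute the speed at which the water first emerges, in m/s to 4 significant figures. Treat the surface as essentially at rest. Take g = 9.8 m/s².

With the surface at rest and both surface and jet at atmospheric pressure, Bernoulli gives ρg h = ½ρv², so v = √(2gh) = √(2·9.8·32.54) = 25.25 m/s.

v ≈ 25.25 m/s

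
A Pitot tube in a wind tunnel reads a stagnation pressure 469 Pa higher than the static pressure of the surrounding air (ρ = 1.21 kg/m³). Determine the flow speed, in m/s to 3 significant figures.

The dynamic pressure equals the rise in static pressure at the stagnation point: ΔP = ½ρv².
v = √(2ΔP/ρ) = √(2·469/1.21) = 27.8 m/s.

27.8 m/s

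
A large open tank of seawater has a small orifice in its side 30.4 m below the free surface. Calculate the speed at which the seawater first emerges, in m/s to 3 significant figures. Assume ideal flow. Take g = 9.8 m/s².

v ≈ 24.4 m/s

With the surface at rest and both surface and jet at atmospheric pressure, Bernoulli gives ρg h = ½ρv², so v = √(2gh) = √(2·9.8·30.4) = 24.4 m/s.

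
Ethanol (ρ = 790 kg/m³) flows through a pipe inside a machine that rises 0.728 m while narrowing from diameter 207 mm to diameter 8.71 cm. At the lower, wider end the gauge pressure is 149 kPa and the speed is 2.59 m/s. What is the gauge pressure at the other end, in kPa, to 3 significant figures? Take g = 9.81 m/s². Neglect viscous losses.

P₂ = 61.5 kPa

Mass conservation (A₁v₁ = A₂v₂) gives v₂ = 2.59 × 337/59.6 = 14.6 m/s.
Applying Bernoulli between the two ends and solving for P₂: P₂ = P₁ + ½ρ(v₁² − v₂²) − ρgΔh.
P₂ = 149000 + ½·790·(2.59² − 14.6²) − 790·9.81·(+0.728) = 149000 + (-81900) − (5640) = 61500 Pa.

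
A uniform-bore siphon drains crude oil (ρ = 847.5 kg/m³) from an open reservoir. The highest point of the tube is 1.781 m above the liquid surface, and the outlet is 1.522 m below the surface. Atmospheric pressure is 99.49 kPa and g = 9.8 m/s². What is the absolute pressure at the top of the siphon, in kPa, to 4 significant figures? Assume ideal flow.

P_top ≈ 72.06 kPa

Bernoulli surface→outlet gives ½v² = g·h_out, so v = √(2·9.8·1.522) = 5.462 m/s.
The bore is uniform, so the speed at the crest is the same v. Bernoulli surface→crest: P_atm = P_top + ½ρv² + ρg·h_top.
P_top = 99490 − ½·847.5·5.462² − 847.5·9.8·1.781 = 72060 Pa.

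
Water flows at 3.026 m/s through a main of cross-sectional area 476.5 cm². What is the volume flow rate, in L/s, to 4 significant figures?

Q = A·v = 0.04765 m² × 3.026 m/s = 0.1442 m³/s.
Converting: 0.1442 m³/s × 1000 = 144.2 L/s.

Q = 144.2 L/s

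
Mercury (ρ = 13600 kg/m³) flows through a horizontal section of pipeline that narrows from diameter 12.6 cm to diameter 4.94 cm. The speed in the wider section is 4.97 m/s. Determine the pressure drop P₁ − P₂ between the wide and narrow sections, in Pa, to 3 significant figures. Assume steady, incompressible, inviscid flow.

By continuity, v₂ = v₁·A₁/A₂ = 4.97·(125/19.2) = 32.3 m/s.
Bernoulli (h₁ = h₂): P₁ − P₂ = ½ρ(v₂² − v₁²).
P₁ − P₂ = ½·13600·(32.3² − 4.97²) = ½·13600·1020 = 6940000 Pa.

6940000 Pa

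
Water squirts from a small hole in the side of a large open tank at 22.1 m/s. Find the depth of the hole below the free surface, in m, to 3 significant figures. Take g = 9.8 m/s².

Torricelli: v = √(2gh), so h = v²/(2g).
h = 22.1²/(2·9.8) = 488/19.60 = 24.9 m.

h ≈ 24.9 m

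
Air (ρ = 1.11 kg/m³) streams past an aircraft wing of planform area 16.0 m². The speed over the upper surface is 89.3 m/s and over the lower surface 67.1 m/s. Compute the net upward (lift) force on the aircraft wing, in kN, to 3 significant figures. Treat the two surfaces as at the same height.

With equal heights on the two surfaces, Bernoulli gives P_lower − P_upper = ½ρ(v_upper² − v_lower²).
ΔP = ½·1.11·(89.3² − 67.1²) = 1930 Pa.
Lift = ΔP · A = 1930 × 16.0 = 30800 N.

30.8 kN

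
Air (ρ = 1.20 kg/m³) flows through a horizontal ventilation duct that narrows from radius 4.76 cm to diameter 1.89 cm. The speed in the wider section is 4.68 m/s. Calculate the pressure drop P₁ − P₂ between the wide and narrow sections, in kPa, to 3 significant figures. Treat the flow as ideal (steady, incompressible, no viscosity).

ΔP = 8.45 kPa

By continuity, v₂ = v₁·A₁/A₂ = 4.68·(71.2/2.81) = 119 m/s.
The pipe is horizontal, so Bernoulli reduces to P₁ + ½ρv₁² = P₂ + ½ρv₂².
P₁ − P₂ = ½·1.20·(119² − 4.68²) = ½·1.20·14100 = 8450 Pa.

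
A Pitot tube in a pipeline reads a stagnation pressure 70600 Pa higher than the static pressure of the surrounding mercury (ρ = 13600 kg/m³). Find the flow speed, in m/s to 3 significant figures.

At the stagnation point the flow is brought to rest, so Bernoulli gives P_stag − P_static = ½ρv².
v = √(2ΔP/ρ) = √(2·70600/13600) = 3.22 m/s.

v ≈ 3.22 m/s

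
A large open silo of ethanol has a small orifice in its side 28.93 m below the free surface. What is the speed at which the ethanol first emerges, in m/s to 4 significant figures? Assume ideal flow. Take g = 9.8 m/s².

v ≈ 23.81 m/s

The surface is effectively still and both ends are open, so ½v² = gh and v = √(2·9.8·28.93) = 23.81 m/s.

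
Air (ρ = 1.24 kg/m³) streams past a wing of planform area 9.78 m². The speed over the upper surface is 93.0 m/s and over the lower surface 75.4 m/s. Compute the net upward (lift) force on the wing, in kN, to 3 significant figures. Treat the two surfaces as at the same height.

F = 18.0 kN

From P + ½ρv² = const at equal height, P_low − P_up = ½ρ(v_up² − v_low²).
ΔP = ½·1.24·(93.0² − 75.4²) = 1840 Pa.
Lift = ΔP · A = 1840 × 9.78 = 18000 N.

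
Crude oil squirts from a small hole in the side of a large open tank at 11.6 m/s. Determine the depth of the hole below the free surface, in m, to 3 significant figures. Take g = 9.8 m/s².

Inverting v = √(2gh) gives h = v² / 2g.
h = 11.6²/(2·9.8) = 135/19.60 = 6.87 m.

h ≈ 6.87 m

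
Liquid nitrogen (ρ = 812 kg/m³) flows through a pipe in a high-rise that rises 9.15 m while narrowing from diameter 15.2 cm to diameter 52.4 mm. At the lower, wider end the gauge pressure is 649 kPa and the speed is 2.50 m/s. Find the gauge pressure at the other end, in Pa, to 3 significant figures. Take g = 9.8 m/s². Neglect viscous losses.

P₂ ≈ 399000 Pa

The volume flow rate is constant, so v₂ = (A₁/A₂)v₁ = (181/21.6)·2.50 = 21.0 m/s.
Applying Bernoulli between the two ends and solving for P₂: P₂ = P₁ + ½ρ(v₁² − v₂²) − ρgΔh.
P₂ = 649000 + ½·812·(2.50² − 21.0²) − 812·9.8·(+9.15) = 649000 + (-177000) − (72800) = 399000 Pa.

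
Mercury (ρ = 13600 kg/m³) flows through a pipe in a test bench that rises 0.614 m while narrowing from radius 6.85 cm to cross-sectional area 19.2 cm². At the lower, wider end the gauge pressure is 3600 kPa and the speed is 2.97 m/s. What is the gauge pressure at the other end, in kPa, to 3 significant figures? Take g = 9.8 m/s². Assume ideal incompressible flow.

By continuity, v₂ = v₁·A₁/A₂ = 2.97·(147/19.2) = 22.8 m/s.
Bernoulli: P₁ + ½ρv₁² + ρg h₁ = P₂ + ½ρv₂² + ρg h₂, so P₂ = P₁ + ½ρ(v₁² − v₂²) − ρg(h₂ − h₁).
P₂ = 3600000 + ½·13600·(2.97² − 22.8²) − 13600·9.8·(+0.614) = 3600000 + (-3480000) − (81800) = 42400 Pa.

P₂ ≈ 42.4 kPa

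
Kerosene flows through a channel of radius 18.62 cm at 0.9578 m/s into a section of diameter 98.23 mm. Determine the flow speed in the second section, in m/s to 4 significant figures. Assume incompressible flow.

v₂ = 13.77 m/s

Continuity gives A₁v₁ = A₂v₂, so v₂ = (1089 cm²)/(75.78 cm²) × 0.9578 m/s = 13.77 m/s.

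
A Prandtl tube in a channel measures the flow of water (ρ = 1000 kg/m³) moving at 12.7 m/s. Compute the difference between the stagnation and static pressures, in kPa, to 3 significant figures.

80.6 kPa

At the stagnation point the flow is brought to rest, so Bernoulli gives P_stag − P_static = ½ρv².
ΔP = ½·1000·12.7² = 80600 Pa.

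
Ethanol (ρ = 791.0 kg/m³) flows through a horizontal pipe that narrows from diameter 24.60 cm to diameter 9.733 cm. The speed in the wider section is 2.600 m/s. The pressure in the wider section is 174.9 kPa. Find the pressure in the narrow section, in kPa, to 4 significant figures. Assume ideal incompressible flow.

68.47 kPa

The volume flow rate is constant, so v₂ = (A₁/A₂)v₁ = (475.3/74.40)·2.600 = 16.61 m/s.
With no height change, Bernoulli's equation is P₁ + ½ρv₁² = P₂ + ½ρv₂².
P₂ = P₁ − ½ρ(v₂² − v₁²) = 174900 − ½·791.0·(16.61² − 2.600²) = 174900 − 106400 = 68470 Pa.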